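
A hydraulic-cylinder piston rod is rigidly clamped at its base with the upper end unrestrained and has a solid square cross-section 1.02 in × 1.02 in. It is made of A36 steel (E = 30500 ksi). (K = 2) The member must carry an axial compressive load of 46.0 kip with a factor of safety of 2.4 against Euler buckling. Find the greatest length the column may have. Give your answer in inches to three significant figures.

L_max ≈ 7.84 in

I = a⁴/12 = 1.02⁴/12 = 9.020×10^-2 in⁴
Required critical load P_cr = n·P = 2.4 × 46.0 = 110.4 kip = 1.104×10^5 lb
From P_cr = π²EI/(K·L)²:  L = (1/K)·√(π²EI/P_cr) = (1/2)·√(π²×3.05×10^7×9.020×10^-2/1.104×10^5)
L = 7.84 in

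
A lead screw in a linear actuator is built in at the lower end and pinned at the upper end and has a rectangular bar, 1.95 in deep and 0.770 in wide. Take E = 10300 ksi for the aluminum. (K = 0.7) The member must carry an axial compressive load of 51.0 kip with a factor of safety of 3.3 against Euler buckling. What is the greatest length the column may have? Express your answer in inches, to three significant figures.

L_max ≈ 9.56 in

Buckling occurs about the weak axis: I_min = h·b³/12 with b = 0.770 in (the shorter side).
I_min = 1.95×0.770³/12 = 7.419×10^-2 in⁴
Required critical load P_cr = n·P = 3.3 × 51.0 = 168.3 kip = 1.683×10^5 lb
From P_cr = π²EI/(K·L)²:  L = (1/K)·√(π²EI/P_cr) = (1/0.7)·√(π²×1.03×10^7×7.419×10^-2/1.683×10^5)
L = 9.56 in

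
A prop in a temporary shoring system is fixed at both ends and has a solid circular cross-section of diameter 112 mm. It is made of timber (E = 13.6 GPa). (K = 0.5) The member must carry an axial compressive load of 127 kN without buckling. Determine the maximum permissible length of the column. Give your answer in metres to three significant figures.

L_max ≈ 5.71 m

I = πd⁴/64 = π×112⁴/64 = 7.724×10^6 mm⁴
I = 7.724×10^-6 m⁴
At the buckling limit P_cr = P = 1.270×10^5 N
From P_cr = π²EI/(K·L)²:  L = (1/K)·√(π²EI/P_cr) = (1/0.5)·√(π²×1.36×10^10×7.724×10^-6/1.270×10^5)
L = 5.71 m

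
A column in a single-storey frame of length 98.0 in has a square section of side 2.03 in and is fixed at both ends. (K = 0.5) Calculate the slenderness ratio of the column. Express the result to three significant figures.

For a square r = a/√12 = 2.03/√12 = 0.5860 in
L_e = K·L = 0.5 × 98.0 = 49.00 in
λ = L_e / r_min = 49.000 / 0.5860 = 83.6

λ ≈ 83.6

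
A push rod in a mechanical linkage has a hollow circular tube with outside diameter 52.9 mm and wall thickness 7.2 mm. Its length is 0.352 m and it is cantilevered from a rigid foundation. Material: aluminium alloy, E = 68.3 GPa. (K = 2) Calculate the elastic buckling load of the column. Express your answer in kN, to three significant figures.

P_cr ≈ 376 kN

Inner diameter d_i = 52.9 − 2×7.2 = 38.50 mm
I = π(d_o⁴ − d_i⁴)/64 = π(52.9⁴ − 38.50⁴)/64 = 2.766×10^5 mm⁴
I = 2.766×10^5 mm⁴ = 2.766×10^-7 m⁴
Effective length L_e = K·L = 2 × 0.352 = 0.7040 m
P_cr = π²EI / L_e² = π² × 68.3×10⁹ × 2.766×10^-7 / 0.7040² = 3.762×10^5 N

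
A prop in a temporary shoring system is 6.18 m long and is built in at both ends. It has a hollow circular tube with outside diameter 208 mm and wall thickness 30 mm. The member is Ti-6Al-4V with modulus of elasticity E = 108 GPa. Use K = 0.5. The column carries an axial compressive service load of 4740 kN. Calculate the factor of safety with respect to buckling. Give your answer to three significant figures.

Inner diameter d_i = 208 − 2×30 = 148.0 mm
I = π(d_o⁴ − d_i⁴)/64 = π(208⁴ − 148.0⁴)/64 = 6.833×10^7 mm⁴
I = 6.833×10^7 mm⁴ = 6.833×10^-5 m⁴
Effective length L_e = K·L = 0.5 × 6.18 = 3.090 m
P_cr = π²EI / L_e² = π² × 108×10⁹ × 6.833×10^-5 / 3.090² = 7.628×10^6 N
Factor of safety n = P_cr / P = 7628.0 / 4740 = 1.61

n ≈ 1.61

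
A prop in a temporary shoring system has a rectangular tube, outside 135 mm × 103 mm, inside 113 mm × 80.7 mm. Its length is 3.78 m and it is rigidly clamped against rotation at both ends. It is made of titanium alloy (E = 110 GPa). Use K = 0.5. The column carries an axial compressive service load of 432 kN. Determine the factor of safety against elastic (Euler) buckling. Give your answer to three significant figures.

Weak-axis I_min = (h_o·b_o³ − h_i·b_i³)/12 with b_o = 103, b_i = 80.70 mm (shorter outer/inner sides).
I_min = (135×103³ − 113.0×80.70³)/12 = 7.344×10^6 mm⁴
I = 7.344×10^6 mm⁴ = 7.344×10^-6 m⁴
Effective length L_e = K·L = 0.5 × 3.78 = 1.890 m
P_cr = π²EI / L_e² = π² × 110×10⁹ × 7.344×10^-6 / 1.890² = 2.232×10^6 N
Factor of safety n = P_cr / P = 2232.1 / 432 = 5.17

n ≈ 5.17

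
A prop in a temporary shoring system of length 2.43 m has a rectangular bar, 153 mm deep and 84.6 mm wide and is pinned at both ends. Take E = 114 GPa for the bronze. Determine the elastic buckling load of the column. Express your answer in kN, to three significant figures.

Buckling occurs about the weak axis: I_min = h·b³/12 with b = 84.6 mm (the shorter side).
I_min = 153×84.6³/12 = 7.720×10^6 mm⁴
I = 7.720×10^6 mm⁴ = 7.720×10^-6 m⁴
Effective length L_e = K·L = 1 × 2.43 = 2.430 m
P_cr = π²EI / L_e² = π² × 114×10⁹ × 7.720×10^-6 / 2.430² = 1.471×10^6 N

P_cr ≈ 1470 kN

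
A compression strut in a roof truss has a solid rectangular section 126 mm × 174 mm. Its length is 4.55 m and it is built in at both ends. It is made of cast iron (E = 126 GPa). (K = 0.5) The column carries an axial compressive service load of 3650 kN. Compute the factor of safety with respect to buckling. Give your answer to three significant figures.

n ≈ 1.91

Buckling occurs about the weak axis: I_min = h·b³/12 with b = 126 mm (the shorter side).
I_min = 174×126³/12 = 2.901×10^7 mm⁴
I = 2.901×10^7 mm⁴ = 2.901×10^-5 m⁴
Effective length L_e = K·L = 0.5 × 4.55 = 2.275 m
P_cr = π²EI / L_e² = π² × 126×10⁹ × 2.901×10^-5 / 2.275² = 6.969×10^6 N
Factor of safety n = P_cr / P = 6969.3 / 3650 = 1.91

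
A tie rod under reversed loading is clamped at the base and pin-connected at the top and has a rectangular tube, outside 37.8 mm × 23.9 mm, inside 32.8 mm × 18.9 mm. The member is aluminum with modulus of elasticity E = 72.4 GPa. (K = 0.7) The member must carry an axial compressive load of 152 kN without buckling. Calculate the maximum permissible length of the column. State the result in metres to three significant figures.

L_max ≈ 0.485 m

Weak-axis I_min = (h_o·b_o³ − h_i·b_i³)/12 with b_o = 23.9, b_i = 18.90 mm (shorter outer/inner sides).
I_min = (37.8×23.9³ − 32.80×18.90³)/12 = 2.455×10^4 mm⁴
I = 2.455×10^-8 m⁴
At the buckling limit P_cr = P = 1.520×10^5 N
From P_cr = π²EI/(K·L)²:  L = (1/K)·√(π²EI/P_cr) = (1/0.7)·√(π²×7.24×10^10×2.455×10^-8/1.520×10^5)
L = 0.485 m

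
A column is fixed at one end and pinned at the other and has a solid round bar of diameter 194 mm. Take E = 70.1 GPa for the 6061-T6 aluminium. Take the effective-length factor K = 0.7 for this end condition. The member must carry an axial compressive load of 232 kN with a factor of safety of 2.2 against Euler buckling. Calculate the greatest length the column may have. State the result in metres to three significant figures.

L_max ≈ 13.9 m

I = πd⁴/64 = π×194⁴/64 = 6.953×10^7 mm⁴
I = 6.953×10^-5 m⁴
Required critical load P_cr = n·P = 2.2 × 232 = 510.4 kN = 5.104×10^5 N
From P_cr = π²EI/(K·L)²:  L = (1/K)·√(π²EI/P_cr) = (1/0.7)·√(π²×7.01×10^10×6.953×10^-5/5.104×10^5)
L = 13.9 m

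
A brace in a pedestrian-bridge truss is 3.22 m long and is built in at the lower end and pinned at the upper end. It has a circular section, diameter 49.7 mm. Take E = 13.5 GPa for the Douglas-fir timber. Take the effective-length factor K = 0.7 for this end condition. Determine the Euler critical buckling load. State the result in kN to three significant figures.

I = πd⁴/64 = π×49.7⁴/64 = 2.995×10^5 mm⁴
I = 2.995×10^5 mm⁴ = 2.995×10^-7 m⁴
Effective length L_e = K·L = 0.7 × 3.22 = 2.254 m
P_cr = π²EI / L_e² = π² × 13.5×10⁹ × 2.995×10^-7 / 2.254² = 7.855×10^3 N

P_cr ≈ 7.85 kN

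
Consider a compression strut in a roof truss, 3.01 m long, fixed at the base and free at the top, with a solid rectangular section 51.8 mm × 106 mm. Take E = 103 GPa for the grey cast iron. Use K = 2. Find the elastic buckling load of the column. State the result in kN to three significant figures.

Buckling occurs about the weak axis: I_min = h·b³/12 with b = 51.8 mm (the shorter side).
I_min = 106×51.8³/12 = 1.228×10^6 mm⁴
I = 1.228×10^6 mm⁴ = 1.228×10^-6 m⁴
Effective length L_e = K·L = 2 × 3.01 = 6.020 m
P_cr = π²EI / L_e² = π² × 103×10⁹ × 1.228×10^-6 / 6.020² = 3.444×10^4 N

P_cr ≈ 34.4 kN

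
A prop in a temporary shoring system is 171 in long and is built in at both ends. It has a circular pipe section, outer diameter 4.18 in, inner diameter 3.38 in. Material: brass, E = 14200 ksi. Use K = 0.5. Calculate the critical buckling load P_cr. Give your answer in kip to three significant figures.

P_cr ≈ 164 kip

d_o = 4.18 in, d_i = 3.38 in
I = π(d_o⁴ − d_i⁴)/64 = π(4.18⁴ − 3.380⁴)/64 = 8.579 in⁴
Effective length L_e = K·L = 0.5 × 171 = 85.50 in
P_cr = π²EI / L_e² = π² × 14200×10³ × 8.579 / 85.50² = 1.645×10^5 lb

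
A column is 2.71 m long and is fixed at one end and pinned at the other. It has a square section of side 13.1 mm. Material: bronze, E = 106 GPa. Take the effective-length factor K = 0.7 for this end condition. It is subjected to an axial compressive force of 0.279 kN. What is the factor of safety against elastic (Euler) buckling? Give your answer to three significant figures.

n ≈ 2.56

I = a⁴/12 = 13.1⁴/12 = 2.454×10^3 mm⁴
I = 2.454×10^3 mm⁴ = 2.454×10^-9 m⁴
Effective length L_e = K·L = 0.7 × 2.71 = 1.897 m
P_cr = π²EI / L_e² = π² × 106×10⁹ × 2.454×10^-9 / 1.897² = 713.5 N
Factor of safety n = P_cr / P = 0.71347 / 0.279 = 2.56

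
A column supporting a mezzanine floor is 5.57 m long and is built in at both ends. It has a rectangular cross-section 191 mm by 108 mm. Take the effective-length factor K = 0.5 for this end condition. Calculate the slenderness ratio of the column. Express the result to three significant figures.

Buckling occurs about the weak axis: I_min = h·b³/12 with b = 108 mm (the shorter side).
I_min = 191×108³/12 = 2.005×10^7 mm⁴
A = 2.063×10^4 mm²;  r_min = √(I/A) = √(2.005×10^7/2.063×10^4) = 31.18 mm
L_e = K·L = 0.5 × 5.57 m = 2.785 m = 2785.0 mm
λ = L_e / r_min = 2785.0 / 31.18 = 89.3

λ ≈ 89.3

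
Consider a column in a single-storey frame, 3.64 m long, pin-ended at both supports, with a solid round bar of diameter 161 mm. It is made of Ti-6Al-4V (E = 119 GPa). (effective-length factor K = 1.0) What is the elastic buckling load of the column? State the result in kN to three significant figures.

I = πd⁴/64 = π×161⁴/64 = 3.298×10^7 mm⁴
I = 3.298×10^7 mm⁴ = 3.298×10^-5 m⁴
Effective length L_e = K·L = 1 × 3.64 = 3.640 m
P_cr = π²EI / L_e² = π² × 119×10⁹ × 3.298×10^-5 / 3.640² = 2.924×10^6 N

P_cr ≈ 2920 kN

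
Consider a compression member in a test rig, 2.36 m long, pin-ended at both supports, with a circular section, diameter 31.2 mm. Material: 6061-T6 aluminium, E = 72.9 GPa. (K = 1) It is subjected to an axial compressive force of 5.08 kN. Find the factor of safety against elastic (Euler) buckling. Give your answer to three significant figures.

n ≈ 1.18

I = πd⁴/64 = π×31.2⁴/64 = 4.651×10^4 mm⁴
I = 4.651×10^4 mm⁴ = 4.651×10^-8 m⁴
Effective length L_e = K·L = 1 × 2.36 = 2.360 m
P_cr = π²EI / L_e² = π² × 72.9×10⁹ × 4.651×10^-8 / 2.360² = 6.009×10^3 N
Factor of safety n = P_cr / P = 6.0089 / 5.08 = 1.18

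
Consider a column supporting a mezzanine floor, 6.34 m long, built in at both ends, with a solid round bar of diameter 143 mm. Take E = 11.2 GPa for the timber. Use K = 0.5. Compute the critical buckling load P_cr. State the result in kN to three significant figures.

P_cr ≈ 226 kN

I = πd⁴/64 = π×143⁴/64 = 2.053×10^7 mm⁴
I = 2.053×10^7 mm⁴ = 2.053×10^-5 m⁴
Effective length L_e = K·L = 0.5 × 6.34 = 3.170 m
P_cr = π²EI / L_e² = π² × 11.2×10⁹ × 2.053×10^-5 / 3.170² = 2.258×10^5 N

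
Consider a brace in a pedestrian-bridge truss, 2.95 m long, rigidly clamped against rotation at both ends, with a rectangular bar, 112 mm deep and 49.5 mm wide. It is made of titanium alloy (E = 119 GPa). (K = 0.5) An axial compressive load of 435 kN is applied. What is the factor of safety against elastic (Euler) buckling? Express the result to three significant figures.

Buckling occurs about the weak axis: I_min = h·b³/12 with b = 49.5 mm (the shorter side).
I_min = 112×49.5³/12 = 1.132×10^6 mm⁴
I = 1.132×10^6 mm⁴ = 1.132×10^-6 m⁴
Effective length L_e = K·L = 0.5 × 2.95 = 1.475 m
P_cr = π²EI / L_e² = π² × 119×10⁹ × 1.132×10^-6 / 1.475² = 6.111×10^5 N
Factor of safety n = P_cr / P = 611.10 / 435 = 1.40

n ≈ 1.40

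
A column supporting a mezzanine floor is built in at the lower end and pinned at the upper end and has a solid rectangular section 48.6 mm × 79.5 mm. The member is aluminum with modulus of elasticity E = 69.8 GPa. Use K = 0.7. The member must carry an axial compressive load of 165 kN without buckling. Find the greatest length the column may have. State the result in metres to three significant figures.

Buckling occurs about the weak axis: I_min = h·b³/12 with b = 48.6 mm (the shorter side).
I_min = 79.5×48.6³/12 = 7.605×10^5 mm⁴
I = 7.605×10^-7 m⁴
At the buckling limit P_cr = P = 1.650×10^5 N
From P_cr = π²EI/(K·L)²:  L = (1/K)·√(π²EI/P_cr) = (1/0.7)·√(π²×6.98×10^10×7.605×10^-7/1.650×10^5)
L = 2.55 m

L_max ≈ 2.55 m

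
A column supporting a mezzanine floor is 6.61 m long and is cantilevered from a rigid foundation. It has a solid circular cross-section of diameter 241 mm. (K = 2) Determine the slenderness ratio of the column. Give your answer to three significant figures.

For a solid circle r = d/4 = 241/4 = 60.25 mm
L_e = K·L = 2 × 6.61 m = 13.22 m = 13220 mm
λ = L_e / r_min = 13220 / 60.25 = 219

λ ≈ 219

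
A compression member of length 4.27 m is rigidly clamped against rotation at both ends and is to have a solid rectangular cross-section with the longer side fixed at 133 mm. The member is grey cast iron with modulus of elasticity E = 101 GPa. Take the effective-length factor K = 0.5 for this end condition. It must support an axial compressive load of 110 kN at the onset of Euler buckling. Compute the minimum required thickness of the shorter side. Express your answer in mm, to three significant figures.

b ≈ 35.7 mm

L_e = K·L = 0.5 × 4.27 = 2.135 m
Required I = P_cr·L_e²/(π²E) = 1.100×10^5 × 2.135² / (π² × 1.01×10^11) = 5.030×10^-7 m⁴
I_req = 5.030×10^5 mm⁴
Rectangle, weak axis: I_min = h·b³/12 with h = 133 mm fixed  ⇒  b = (12I/h)^(1/3) = 35.7 mm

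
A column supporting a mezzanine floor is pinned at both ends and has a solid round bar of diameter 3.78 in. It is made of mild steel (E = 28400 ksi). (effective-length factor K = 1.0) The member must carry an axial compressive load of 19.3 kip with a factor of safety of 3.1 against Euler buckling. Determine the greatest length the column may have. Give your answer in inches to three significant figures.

I = πd⁴/64 = π×3.78⁴/64 = 10.02 in⁴
Required critical load P_cr = n·P = 3.1 × 19.3 = 59.83 kip = 5.983×10^4 lb
From P_cr = π²EI/(K·L)²:  L = (1/K)·√(π²EI/P_cr) = (1/1)·√(π²×2.84×10^7×10.02/5.983×10^4)
L = 217 in

L_max ≈ 217 in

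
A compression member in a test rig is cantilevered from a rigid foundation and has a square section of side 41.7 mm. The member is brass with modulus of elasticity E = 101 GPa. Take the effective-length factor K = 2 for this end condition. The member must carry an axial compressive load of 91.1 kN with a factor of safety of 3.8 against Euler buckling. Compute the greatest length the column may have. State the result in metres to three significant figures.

I = a⁴/12 = 41.7⁴/12 = 2.520×10^5 mm⁴
I = 2.520×10^-7 m⁴
Required critical load P_cr = n·P = 3.8 × 91.1 = 346.2 kN = 3.462×10^5 N
From P_cr = π²EI/(K·L)²:  L = (1/K)·√(π²EI/P_cr) = (1/2)·√(π²×1.01×10^11×2.520×10^-7/3.462×10^5)
L = 0.426 m

L_max ≈ 0.426 m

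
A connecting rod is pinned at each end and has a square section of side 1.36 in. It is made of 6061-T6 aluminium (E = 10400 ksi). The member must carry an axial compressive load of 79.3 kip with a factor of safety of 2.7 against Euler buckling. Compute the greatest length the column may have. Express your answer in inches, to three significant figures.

L_max ≈ 11.7 in

I = a⁴/12 = 1.36⁴/12 = 0.2851 in⁴
Required critical load P_cr = n·P = 2.7 × 79.3 = 214.1 kip = 2.141×10^5 lb
From P_cr = π²EI/(K·L)²:  L = (1/K)·√(π²EI/P_cr) = (1/1)·√(π²×1.04×10^7×0.2851/2.141×10^5)
L = 11.7 in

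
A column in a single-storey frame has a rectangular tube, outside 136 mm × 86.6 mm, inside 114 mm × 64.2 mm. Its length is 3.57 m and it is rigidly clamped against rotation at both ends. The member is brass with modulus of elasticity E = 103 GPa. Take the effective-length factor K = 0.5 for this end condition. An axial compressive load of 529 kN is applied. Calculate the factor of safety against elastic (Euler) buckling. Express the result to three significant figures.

n ≈ 2.92

Weak-axis I_min = (h_o·b_o³ − h_i·b_i³)/12 with b_o = 86.6, b_i = 64.20 mm (shorter outer/inner sides).
I_min = (136×86.6³ − 114.0×64.20³)/12 = 4.847×10^6 mm⁴
I = 4.847×10^6 mm⁴ = 4.847×10^-6 m⁴
Effective length L_e = K·L = 0.5 × 3.57 = 1.785 m
P_cr = π²EI / L_e² = π² × 103×10⁹ × 4.847×10^-6 / 1.785² = 1.546×10^6 N
Factor of safety n = P_cr / P = 1546.4 / 529 = 2.92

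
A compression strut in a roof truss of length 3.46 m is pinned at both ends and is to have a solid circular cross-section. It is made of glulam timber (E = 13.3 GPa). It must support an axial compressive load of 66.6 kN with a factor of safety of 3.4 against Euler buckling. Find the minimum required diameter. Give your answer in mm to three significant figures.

d ≈ 143 mm

Required P_cr = n·P = 3.4 × 66.6 = 226.4 kN
L_e = K·L = 1 × 3.46 = 3.460 m
Required I = P_cr·L_e²/(π²E) = 2.264×10^5 × 3.460² / (π² × 1.33×10^10) = 2.065×10^-5 m⁴
I_req = 2.065×10^7 mm⁴
Solid circle: I = πd⁴/64  ⇒  d = (64I/π)^(1/4) = (64×2.065×10^7/π)^(1/4) = 143 mm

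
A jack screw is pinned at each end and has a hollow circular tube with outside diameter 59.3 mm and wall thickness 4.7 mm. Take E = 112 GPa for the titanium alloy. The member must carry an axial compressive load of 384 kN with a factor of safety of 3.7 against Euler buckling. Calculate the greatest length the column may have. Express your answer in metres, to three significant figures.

Inner diameter d_i = 59.3 − 2×4.7 = 49.90 mm
I = π(d_o⁴ − d_i⁴)/64 = π(59.3⁴ − 49.90⁴)/64 = 3.027×10^5 mm⁴
I = 3.027×10^-7 m⁴
Required critical load P_cr = n·P = 3.7 × 384 = 1421 kN = 1.421×10^6 N
From P_cr = π²EI/(K·L)²:  L = (1/K)·√(π²EI/P_cr) = (1/1)·√(π²×1.12×10^11×3.027×10^-7/1.421×10^6)
L = 0.485 m

L_max ≈ 0.485 m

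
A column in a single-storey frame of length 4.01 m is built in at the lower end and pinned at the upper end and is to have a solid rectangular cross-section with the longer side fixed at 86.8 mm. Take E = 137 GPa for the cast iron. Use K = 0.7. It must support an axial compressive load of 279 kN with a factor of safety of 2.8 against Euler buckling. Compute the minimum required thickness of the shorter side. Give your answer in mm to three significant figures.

Required P_cr = n·P = 2.8 × 279 = 781.2 kN
L_e = K·L = 0.7 × 4.01 = 2.807 m
Required I = P_cr·L_e²/(π²E) = 7.812×10^5 × 2.807² / (π² × 1.37×10^11) = 4.552×10^-6 m⁴
I_req = 4.552×10^6 mm⁴
Rectangle, weak axis: I_min = h·b³/12 with h = 86.8 mm fixed  ⇒  b = (12I/h)^(1/3) = 85.7 mm

b ≈ 85.7 mm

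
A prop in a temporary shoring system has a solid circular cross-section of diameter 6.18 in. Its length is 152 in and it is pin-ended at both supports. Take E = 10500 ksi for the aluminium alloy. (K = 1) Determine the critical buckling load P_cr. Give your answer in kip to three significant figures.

I = πd⁴/64 = π×6.18⁴/64 = 71.60 in⁴
Effective length L_e = K·L = 1 × 152 = 152.0 in
P_cr = π²EI / L_e² = π² × 10500×10³ × 71.60 / 152.0² = 3.212×10^5 lb

P_cr ≈ 321 kip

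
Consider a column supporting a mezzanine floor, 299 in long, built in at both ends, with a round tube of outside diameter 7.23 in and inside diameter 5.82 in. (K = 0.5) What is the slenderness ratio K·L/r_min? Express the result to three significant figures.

λ ≈ 64.4

d_o = 7.23 in, d_i = 5.82 in
I = π(d_o⁴ − d_i⁴)/64 = π(7.23⁴ − 5.820⁴)/64 = 77.81 in⁴
A = 14.45 in²;  r_min = √(I/A) = √(77.81/14.45) = 2.320 in
L_e = K·L = 0.5 × 299 = 149.5 in
λ = L_e / r_min = 149.50 / 2.320 = 64.4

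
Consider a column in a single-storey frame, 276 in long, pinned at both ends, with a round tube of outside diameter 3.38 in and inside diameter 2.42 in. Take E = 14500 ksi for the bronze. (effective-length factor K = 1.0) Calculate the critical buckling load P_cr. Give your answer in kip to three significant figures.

d_o = 3.38 in, d_i = 2.42 in
I = π(d_o⁴ − d_i⁴)/64 = π(3.38⁴ − 2.420⁴)/64 = 4.723 in⁴
Effective length L_e = K·L = 1 × 276 = 276.0 in
P_cr = π²EI / L_e² = π² × 14500×10³ × 4.723 / 276.0² = 8.873×10^3 lb

P_cr ≈ 8.87 kip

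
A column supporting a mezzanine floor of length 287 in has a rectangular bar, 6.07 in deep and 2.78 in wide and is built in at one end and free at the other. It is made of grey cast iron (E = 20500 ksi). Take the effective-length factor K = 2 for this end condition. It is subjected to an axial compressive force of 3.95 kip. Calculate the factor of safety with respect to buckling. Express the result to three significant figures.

Buckling occurs about the weak axis: I_min = h·b³/12 with b = 2.78 in (the shorter side).
I_min = 6.07×2.78³/12 = 10.87 in⁴
Effective length L_e = K·L = 2 × 287 = 574.0 in
P_cr = π²EI / L_e² = π² × 20500×10³ × 10.87 / 574.0² = 6.674×10^3 lb
Factor of safety n = P_cr / P = 6.6738 / 3.95 = 1.69

n ≈ 1.69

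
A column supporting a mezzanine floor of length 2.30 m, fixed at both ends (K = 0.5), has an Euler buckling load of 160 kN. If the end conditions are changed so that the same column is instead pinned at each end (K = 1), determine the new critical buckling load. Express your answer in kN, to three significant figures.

P_cr ≈ 40.0 kN

P_cr ∝ 1/K², so P_cr,new = P_cr,old × (K_old/K_new)² = 160 × (0.5/1)²
= 160 × 0.2500 = 40.0 kN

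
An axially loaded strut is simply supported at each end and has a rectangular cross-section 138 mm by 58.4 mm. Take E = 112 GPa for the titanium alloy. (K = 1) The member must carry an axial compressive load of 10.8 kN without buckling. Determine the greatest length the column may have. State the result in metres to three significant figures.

Buckling occurs about the weak axis: I_min = h·b³/12 with b = 58.4 mm (the shorter side).
I_min = 138×58.4³/12 = 2.291×10^6 mm⁴
I = 2.291×10^-6 m⁴
At the buckling limit P_cr = P = 1.080×10^4 N
From P_cr = π²EI/(K·L)²:  L = (1/K)·√(π²EI/P_cr) = (1/1)·√(π²×1.12×10^11×2.291×10^-6/1.080×10^4)
L = 15.3 m

L_max ≈ 15.3 m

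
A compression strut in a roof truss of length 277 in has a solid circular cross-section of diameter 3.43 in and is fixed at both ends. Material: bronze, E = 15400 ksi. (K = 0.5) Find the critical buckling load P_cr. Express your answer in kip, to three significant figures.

P_cr ≈ 53.8 kip

I = πd⁴/64 = π×3.43⁴/64 = 6.794 in⁴
Effective length L_e = K·L = 0.5 × 277 = 138.5 in
P_cr = π²EI / L_e² = π² × 15400×10³ × 6.794 / 138.5² = 5.384×10^4 lb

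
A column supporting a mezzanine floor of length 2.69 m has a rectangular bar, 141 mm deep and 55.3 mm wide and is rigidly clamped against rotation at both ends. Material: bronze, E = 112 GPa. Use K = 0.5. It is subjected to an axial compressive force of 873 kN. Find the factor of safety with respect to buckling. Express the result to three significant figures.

n ≈ 1.39

Buckling occurs about the weak axis: I_min = h·b³/12 with b = 55.3 mm (the shorter side).
I_min = 141×55.3³/12 = 1.987×10^6 mm⁴
I = 1.987×10^6 mm⁴ = 1.987×10^-6 m⁴
Effective length L_e = K·L = 0.5 × 2.69 = 1.345 m
P_cr = π²EI / L_e² = π² × 112×10⁹ × 1.987×10^-6 / 1.345² = 1.214×10^6 N
Factor of safety n = P_cr / P = 1214.2 / 873 = 1.39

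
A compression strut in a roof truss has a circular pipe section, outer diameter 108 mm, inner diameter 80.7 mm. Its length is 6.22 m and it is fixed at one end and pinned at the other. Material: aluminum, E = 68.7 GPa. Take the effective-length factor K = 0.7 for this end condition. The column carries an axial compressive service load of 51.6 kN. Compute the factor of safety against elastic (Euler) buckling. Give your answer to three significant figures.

n ≈ 3.19

d_o = 108 mm, d_i = 80.7 mm
I = π(d_o⁴ − d_i⁴)/64 = π(108⁴ − 80.70⁴)/64 = 4.596×10^6 mm⁴
I = 4.596×10^6 mm⁴ = 4.596×10^-6 m⁴
Effective length L_e = K·L = 0.7 × 6.22 = 4.354 m
P_cr = π²EI / L_e² = π² × 68.7×10⁹ × 4.596×10^-6 / 4.354² = 1.644×10^5 N
Factor of safety n = P_cr / P = 164.40 / 51.6 = 3.19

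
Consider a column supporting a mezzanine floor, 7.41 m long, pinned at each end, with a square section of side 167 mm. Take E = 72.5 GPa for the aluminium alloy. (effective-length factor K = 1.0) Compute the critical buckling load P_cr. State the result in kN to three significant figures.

I = a⁴/12 = 167⁴/12 = 6.482×10^7 mm⁴
I = 6.482×10^7 mm⁴ = 6.482×10^-5 m⁴
Effective length L_e = K·L = 1 × 7.41 = 7.410 m
P_cr = π²EI / L_e² = π² × 72.5×10⁹ × 6.482×10^-5 / 7.410² = 8.447×10^5 N

P_cr ≈ 845 kN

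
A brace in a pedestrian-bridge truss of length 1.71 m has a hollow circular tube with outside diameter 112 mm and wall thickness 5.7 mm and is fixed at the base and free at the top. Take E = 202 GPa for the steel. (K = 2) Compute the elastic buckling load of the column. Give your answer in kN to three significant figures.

Inner diameter d_i = 112 − 2×5.7 = 100.6 mm
I = π(d_o⁴ − d_i⁴)/64 = π(112⁴ − 100.6⁴)/64 = 2.696×10^6 mm⁴
I = 2.696×10^6 mm⁴ = 2.696×10^-6 m⁴
Effective length L_e = K·L = 2 × 1.71 = 3.420 m
P_cr = π²EI / L_e² = π² × 202×10⁹ × 2.696×10^-6 / 3.420² = 4.596×10^5 N

P_cr ≈ 460 kN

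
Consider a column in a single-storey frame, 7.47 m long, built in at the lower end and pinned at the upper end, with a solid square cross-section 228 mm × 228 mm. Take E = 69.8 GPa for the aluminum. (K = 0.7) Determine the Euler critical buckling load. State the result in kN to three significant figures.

I = a⁴/12 = 228⁴/12 = 2.252×10^8 mm⁴
I = 2.252×10^8 mm⁴ = 2.252×10^-4 m⁴
Effective length L_e = K·L = 0.7 × 7.47 = 5.229 m
P_cr = π²EI / L_e² = π² × 69.8×10⁹ × 2.252×10^-4 / 5.229² = 5.674×10^6 N

P_cr ≈ 5670 kN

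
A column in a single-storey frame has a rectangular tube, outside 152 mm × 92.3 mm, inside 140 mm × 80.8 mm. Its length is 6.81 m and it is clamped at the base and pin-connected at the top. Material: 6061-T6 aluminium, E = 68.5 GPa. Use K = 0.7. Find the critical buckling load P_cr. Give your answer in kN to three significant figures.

Weak-axis I_min = (h_o·b_o³ − h_i·b_i³)/12 with b_o = 92.3, b_i = 80.80 mm (shorter outer/inner sides).
I_min = (152×92.3³ − 140.0×80.80³)/12 = 3.806×10^6 mm⁴
I = 3.806×10^6 mm⁴ = 3.806×10^-6 m⁴
Effective length L_e = K·L = 0.7 × 6.81 = 4.767 m
P_cr = π²EI / L_e² = π² × 68.5×10⁹ × 3.806×10^-6 / 4.767² = 1.132×10^5 N

P_cr ≈ 113 kN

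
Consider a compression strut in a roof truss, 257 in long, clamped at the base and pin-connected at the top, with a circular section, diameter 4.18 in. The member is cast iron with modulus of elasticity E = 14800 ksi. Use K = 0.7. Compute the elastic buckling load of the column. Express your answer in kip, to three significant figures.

P_cr ≈ 67.6 kip

I = πd⁴/64 = π×4.18⁴/64 = 14.99 in⁴
Effective length L_e = K·L = 0.7 × 257 = 179.9 in
P_cr = π²EI / L_e² = π² × 14800×10³ × 14.99 / 179.9² = 6.764×10^4 lb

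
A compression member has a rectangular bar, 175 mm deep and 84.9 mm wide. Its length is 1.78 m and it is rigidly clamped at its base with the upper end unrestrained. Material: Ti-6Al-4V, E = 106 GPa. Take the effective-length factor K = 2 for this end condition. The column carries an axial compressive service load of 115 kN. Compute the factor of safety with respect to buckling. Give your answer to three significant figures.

n ≈ 6.41

Buckling occurs about the weak axis: I_min = h·b³/12 with b = 84.9 mm (the shorter side).
I_min = 175×84.9³/12 = 8.924×10^6 mm⁴
I = 8.924×10^6 mm⁴ = 8.924×10^-6 m⁴
Effective length L_e = K·L = 2 × 1.78 = 3.560 m
P_cr = π²EI / L_e² = π² × 106×10⁹ × 8.924×10^-6 / 3.560² = 7.367×10^5 N
Factor of safety n = P_cr / P = 736.69 / 115 = 6.41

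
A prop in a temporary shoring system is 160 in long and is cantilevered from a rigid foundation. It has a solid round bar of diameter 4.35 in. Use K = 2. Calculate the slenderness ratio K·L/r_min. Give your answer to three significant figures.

For a solid circle r = d/4 = 4.35/4 = 1.088 in
L_e = K·L = 2 × 160 = 320.0 in
λ = L_e / r_min = 320.00 / 1.088 = 294

λ ≈ 294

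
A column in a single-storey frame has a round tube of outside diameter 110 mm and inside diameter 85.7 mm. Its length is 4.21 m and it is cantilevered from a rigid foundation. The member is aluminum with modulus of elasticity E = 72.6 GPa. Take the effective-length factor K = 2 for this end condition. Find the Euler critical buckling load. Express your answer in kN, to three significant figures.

d_o = 110 mm, d_i = 85.7 mm
I = π(d_o⁴ − d_i⁴)/64 = π(110⁴ − 85.70⁴)/64 = 4.539×10^6 mm⁴
I = 4.539×10^6 mm⁴ = 4.539×10^-6 m⁴
Effective length L_e = K·L = 2 × 4.21 = 8.420 m
P_cr = π²EI / L_e² = π² × 72.6×10⁹ × 4.539×10^-6 / 8.420² = 4.587×10^4 N

P_cr ≈ 45.9 kN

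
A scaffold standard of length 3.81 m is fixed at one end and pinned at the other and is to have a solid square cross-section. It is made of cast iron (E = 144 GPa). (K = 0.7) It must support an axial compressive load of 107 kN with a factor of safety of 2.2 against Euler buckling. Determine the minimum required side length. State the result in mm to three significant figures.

Required P_cr = n·P = 2.2 × 107 = 235.4 kN
L_e = K·L = 0.7 × 3.81 = 2.667 m
Required I = P_cr·L_e²/(π²E) = 2.354×10^5 × 2.667² / (π² × 1.44×10^11) = 1.178×10^-6 m⁴
I_req = 1.178×10^6 mm⁴
Solid square: I = a⁴/12  ⇒  a = (12I)^(1/4) = (12×1.178×10^6)^(1/4) = 61.3 mm

a ≈ 61.3 mm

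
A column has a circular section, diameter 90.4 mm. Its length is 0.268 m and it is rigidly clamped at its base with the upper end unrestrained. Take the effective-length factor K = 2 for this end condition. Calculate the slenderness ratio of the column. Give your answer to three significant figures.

I = πd⁴/64 = π×90.4⁴/64 = 3.278×10^6 mm⁴
A = 6.418×10^3 mm²;  r_min = √(I/A) = √(3.278×10^6/6.418×10^3) = 22.60 mm
L_e = K·L = 2 × 0.268 m = 0.5360 m = 536.00 mm
λ = L_e / r_min = 536.00 / 22.60 = 23.7

λ ≈ 23.7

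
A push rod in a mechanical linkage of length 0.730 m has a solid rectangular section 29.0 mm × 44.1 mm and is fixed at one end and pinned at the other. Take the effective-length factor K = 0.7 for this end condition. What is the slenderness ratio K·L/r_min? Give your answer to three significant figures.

For a rectangle r_min = b/√12 = 29.0/√12 = 8.372 mm
L_e = K·L = 0.7 × 0.730 m = 0.5110 m = 511.00 mm
λ = L_e / r_min = 511.00 / 8.372 = 61.0

λ ≈ 61.0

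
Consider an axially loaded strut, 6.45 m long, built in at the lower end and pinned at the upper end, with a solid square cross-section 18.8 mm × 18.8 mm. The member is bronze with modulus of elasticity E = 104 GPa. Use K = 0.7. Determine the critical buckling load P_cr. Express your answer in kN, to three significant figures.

P_cr ≈ 0.524 kN

I = a⁴/12 = 18.8⁴/12 = 1.041×10^4 mm⁴
I = 1.041×10^4 mm⁴ = 1.041×10^-8 m⁴
Effective length L_e = K·L = 0.7 × 6.45 = 4.515 m
P_cr = π²EI / L_e² = π² × 104×10⁹ × 1.041×10^-8 / 4.515² = 524.2 N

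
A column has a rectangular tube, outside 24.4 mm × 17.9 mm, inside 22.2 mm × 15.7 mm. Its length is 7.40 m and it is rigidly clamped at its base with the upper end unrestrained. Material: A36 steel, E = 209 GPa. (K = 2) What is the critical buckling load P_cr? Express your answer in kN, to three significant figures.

P_cr ≈ 0.0424 kN

Weak-axis I_min = (h_o·b_o³ − h_i·b_i³)/12 with b_o = 17.9, b_i = 15.70 mm (shorter outer/inner sides).
I_min = (24.4×17.9³ − 22.20×15.70³)/12 = 4.503×10^3 mm⁴
I = 4.503×10^3 mm⁴ = 4.503×10^-9 m⁴
Effective length L_e = K·L = 2 × 7.40 = 14.80 m
P_cr = π²EI / L_e² = π² × 209×10⁹ × 4.503×10^-9 / 14.80² = 42.40 N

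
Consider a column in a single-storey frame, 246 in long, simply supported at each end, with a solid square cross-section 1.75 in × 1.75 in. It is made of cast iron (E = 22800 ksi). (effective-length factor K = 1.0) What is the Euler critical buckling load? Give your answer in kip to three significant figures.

I = a⁴/12 = 1.75⁴/12 = 0.7816 in⁴
Effective length L_e = K·L = 1 × 246 = 246.0 in
P_cr = π²EI / L_e² = π² × 22800×10³ × 0.7816 / 246.0² = 2.906×10^3 lb

P_cr ≈ 2.91 kip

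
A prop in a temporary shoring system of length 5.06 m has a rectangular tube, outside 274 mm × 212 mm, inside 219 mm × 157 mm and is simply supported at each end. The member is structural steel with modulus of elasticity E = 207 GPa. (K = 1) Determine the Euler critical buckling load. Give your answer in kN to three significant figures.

Weak-axis I_min = (h_o·b_o³ − h_i·b_i³)/12 with b_o = 212, b_i = 157.0 mm (shorter outer/inner sides).
I_min = (274×212³ − 219.0×157.0³)/12 = 1.469×10^8 mm⁴
I = 1.469×10^8 mm⁴ = 1.469×10^-4 m⁴
Effective length L_e = K·L = 1 × 5.06 = 5.060 m
P_cr = π²EI / L_e² = π² × 207×10⁹ × 1.469×10^-4 / 5.060² = 1.172×10^7 N

P_cr ≈ 11700 kN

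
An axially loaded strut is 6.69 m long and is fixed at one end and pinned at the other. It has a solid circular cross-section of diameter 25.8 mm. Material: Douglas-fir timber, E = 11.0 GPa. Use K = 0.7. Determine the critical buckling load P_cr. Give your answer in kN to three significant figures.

P_cr ≈ 0.108 kN

I = πd⁴/64 = π×25.8⁴/64 = 2.175×10^4 mm⁴
I = 2.175×10^4 mm⁴ = 2.175×10^-8 m⁴
Effective length L_e = K·L = 0.7 × 6.69 = 4.683 m
P_cr = π²EI / L_e² = π² × 11.0×10⁹ × 2.175×10^-8 / 4.683² = 107.7 N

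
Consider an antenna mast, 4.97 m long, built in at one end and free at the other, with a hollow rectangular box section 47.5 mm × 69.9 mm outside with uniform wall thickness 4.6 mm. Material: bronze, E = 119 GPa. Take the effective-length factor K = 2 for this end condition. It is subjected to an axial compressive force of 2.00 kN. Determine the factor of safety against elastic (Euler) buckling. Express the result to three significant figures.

n ≈ 2.02

Inner dimensions: h_i = 69.9 − 2×4.6 = 60.70 mm, b_i = 47.5 − 2×4.6 = 38.30 mm
Weak-axis I_min = (h_o·b_o³ − h_i·b_i³)/12 with b_o = 47.5, b_i = 38.30 mm (shorter outer/inner sides).
I_min = (69.9×47.5³ − 60.70×38.30³)/12 = 3.401×10^5 mm⁴
I = 3.401×10^5 mm⁴ = 3.401×10^-7 m⁴
Effective length L_e = K·L = 2 × 4.97 = 9.940 m
P_cr = π²EI / L_e² = π² × 119×10⁹ × 3.401×10^-7 / 9.940² = 4.043×10^3 N
Factor of safety n = P_cr / P = 4.0427 / 2.00 = 2.02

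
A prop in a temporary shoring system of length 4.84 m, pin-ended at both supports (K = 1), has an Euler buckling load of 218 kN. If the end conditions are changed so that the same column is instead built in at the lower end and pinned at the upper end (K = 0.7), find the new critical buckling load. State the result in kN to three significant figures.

P_cr ≈ 445 kN

P_cr ∝ 1/K², so P_cr,new = P_cr,old × (K_old/K_new)² = 218 × (1/0.7)²
= 218 × 2.041 = 445 kN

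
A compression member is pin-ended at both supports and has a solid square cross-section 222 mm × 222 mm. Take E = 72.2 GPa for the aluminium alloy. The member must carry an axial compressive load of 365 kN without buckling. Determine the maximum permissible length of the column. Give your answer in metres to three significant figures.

L_max ≈ 19.9 m

I = a⁴/12 = 222⁴/12 = 2.024×10^8 mm⁴
I = 2.024×10^-4 m⁴
At the buckling limit P_cr = P = 3.650×10^5 N
From P_cr = π²EI/(K·L)²:  L = (1/K)·√(π²EI/P_cr) = (1/1)·√(π²×7.22×10^10×2.024×10^-4/3.650×10^5)
L = 19.9 m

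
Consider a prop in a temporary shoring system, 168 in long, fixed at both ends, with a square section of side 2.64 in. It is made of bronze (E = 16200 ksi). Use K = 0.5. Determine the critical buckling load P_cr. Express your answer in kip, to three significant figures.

I = a⁴/12 = 2.64⁴/12 = 4.048 in⁴
Effective length L_e = K·L = 0.5 × 168 = 84.00 in
P_cr = π²EI / L_e² = π² × 16200×10³ × 4.048 / 84.00² = 9.173×10^4 lb

P_cr ≈ 91.7 kip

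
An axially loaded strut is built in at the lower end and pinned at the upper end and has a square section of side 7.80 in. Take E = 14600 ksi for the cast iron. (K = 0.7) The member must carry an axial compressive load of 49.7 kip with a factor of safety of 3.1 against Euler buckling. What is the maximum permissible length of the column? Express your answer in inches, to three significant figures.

I = a⁴/12 = 7.80⁴/12 = 308.5 in⁴
Required critical load P_cr = n·P = 3.1 × 49.7 = 154.1 kip = 1.541×10^5 lb
From P_cr = π²EI/(K·L)²:  L = (1/K)·√(π²EI/P_cr) = (1/0.7)·√(π²×1.46×10^7×308.5/1.541×10^5)
L = 767 in

L_max ≈ 767 in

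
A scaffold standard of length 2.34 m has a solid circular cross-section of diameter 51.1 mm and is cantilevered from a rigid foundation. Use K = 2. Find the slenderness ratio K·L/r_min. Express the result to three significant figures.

I = πd⁴/64 = π×51.1⁴/64 = 3.347×10^5 mm⁴
A = 2.051×10^3 mm²;  r_min = √(I/A) = √(3.347×10^5/2.051×10^3) = 12.78 mm
L_e = K·L = 2 × 2.34 m = 4.680 m = 4680.0 mm
λ = L_e / r_min = 4680.0 / 12.78 = 366

λ ≈ 366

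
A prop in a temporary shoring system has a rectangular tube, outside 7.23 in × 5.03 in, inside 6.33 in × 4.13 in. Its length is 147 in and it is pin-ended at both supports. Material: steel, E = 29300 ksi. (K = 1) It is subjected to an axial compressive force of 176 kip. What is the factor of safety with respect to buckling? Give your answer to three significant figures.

n ≈ 3.00

Weak-axis I_min = (h_o·b_o³ − h_i·b_i³)/12 with b_o = 5.03, b_i = 4.130 in (shorter outer/inner sides).
I_min = (7.23×5.03³ − 6.330×4.130³)/12 = 39.52 in⁴
Effective length L_e = K·L = 1 × 147 = 147.0 in
P_cr = π²EI / L_e² = π² × 29300×10³ × 39.52 / 147.0² = 5.288×10^5 lb
Factor of safety n = P_cr / P = 528.82 / 176 = 3.00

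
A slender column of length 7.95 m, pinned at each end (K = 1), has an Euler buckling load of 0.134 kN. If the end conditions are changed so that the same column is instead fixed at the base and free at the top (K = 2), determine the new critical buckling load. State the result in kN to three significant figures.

P_cr ≈ 0.0335 kN

P_cr ∝ 1/K², so P_cr,new = P_cr,old × (K_old/K_new)² = 0.134 × (1/2)²
= 0.134 × 0.2500 = 0.0335 kN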